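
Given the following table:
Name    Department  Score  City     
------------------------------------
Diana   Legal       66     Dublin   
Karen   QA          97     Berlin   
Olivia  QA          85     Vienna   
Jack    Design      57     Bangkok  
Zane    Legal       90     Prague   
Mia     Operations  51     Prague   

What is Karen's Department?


Row 2: Karen
Department = QA

ANSWER: QA


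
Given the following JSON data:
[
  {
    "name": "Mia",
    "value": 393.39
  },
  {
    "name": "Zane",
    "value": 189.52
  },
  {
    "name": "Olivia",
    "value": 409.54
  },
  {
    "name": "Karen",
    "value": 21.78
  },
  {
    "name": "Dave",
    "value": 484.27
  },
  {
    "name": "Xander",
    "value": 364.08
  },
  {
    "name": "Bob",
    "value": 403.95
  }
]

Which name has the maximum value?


Comparing values:
  Mia: 393.39
  Zane: 189.52
  Olivia: 409.54
  Karen: 21.78
  Dave: 484.27
  Xander: 364.08
  Bob: 403.95
Maximum: Dave (484.27)

ANSWER: Dave


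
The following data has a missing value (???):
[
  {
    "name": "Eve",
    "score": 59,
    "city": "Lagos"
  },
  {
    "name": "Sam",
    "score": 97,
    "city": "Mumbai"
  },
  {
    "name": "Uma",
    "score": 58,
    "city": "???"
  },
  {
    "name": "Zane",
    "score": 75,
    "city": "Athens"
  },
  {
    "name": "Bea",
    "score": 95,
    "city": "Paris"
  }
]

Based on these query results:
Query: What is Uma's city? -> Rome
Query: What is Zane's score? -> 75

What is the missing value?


The missing value is Uma's city
From query: Uma's city = Rome

ANSWER: Rome


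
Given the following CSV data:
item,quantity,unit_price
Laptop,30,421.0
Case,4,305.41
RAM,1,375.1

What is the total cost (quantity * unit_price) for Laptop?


Row: Laptop
quantity = 30
unit_price = 421.0
total = 30 * 421.0 = 12630.0

ANSWER: 12630.0


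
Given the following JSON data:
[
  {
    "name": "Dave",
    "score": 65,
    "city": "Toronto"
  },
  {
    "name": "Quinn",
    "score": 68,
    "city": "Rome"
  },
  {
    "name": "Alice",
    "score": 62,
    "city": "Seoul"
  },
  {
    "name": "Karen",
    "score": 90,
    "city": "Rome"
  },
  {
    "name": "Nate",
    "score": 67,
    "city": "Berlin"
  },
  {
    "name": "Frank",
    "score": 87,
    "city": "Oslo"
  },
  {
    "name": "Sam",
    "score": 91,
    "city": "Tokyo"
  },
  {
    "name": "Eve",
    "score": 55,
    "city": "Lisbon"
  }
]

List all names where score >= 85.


Filtering records where score >= 85:
  Dave (score=65) -> no
  Quinn (score=68) -> no
  Alice (score=62) -> no
  Karen (score=90) -> YES
  Nate (score=67) -> no
  Frank (score=87) -> YES
  Sam (score=91) -> YES
  Eve (score=55) -> no


ANSWER: Karen, Frank, Sam


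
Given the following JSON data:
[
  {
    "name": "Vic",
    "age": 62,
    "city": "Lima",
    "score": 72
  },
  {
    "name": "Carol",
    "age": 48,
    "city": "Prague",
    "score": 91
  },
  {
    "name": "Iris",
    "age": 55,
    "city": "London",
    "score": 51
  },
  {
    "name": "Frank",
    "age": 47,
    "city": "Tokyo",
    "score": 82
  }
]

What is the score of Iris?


Looking up record where name = Iris
Record index: 2
Field 'score' = 51

ANSWER: 51


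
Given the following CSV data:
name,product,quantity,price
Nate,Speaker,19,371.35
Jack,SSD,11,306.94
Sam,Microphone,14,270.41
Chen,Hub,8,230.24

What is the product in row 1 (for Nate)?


Row 1: Nate
Column 'product' = Speaker

ANSWER: Speaker


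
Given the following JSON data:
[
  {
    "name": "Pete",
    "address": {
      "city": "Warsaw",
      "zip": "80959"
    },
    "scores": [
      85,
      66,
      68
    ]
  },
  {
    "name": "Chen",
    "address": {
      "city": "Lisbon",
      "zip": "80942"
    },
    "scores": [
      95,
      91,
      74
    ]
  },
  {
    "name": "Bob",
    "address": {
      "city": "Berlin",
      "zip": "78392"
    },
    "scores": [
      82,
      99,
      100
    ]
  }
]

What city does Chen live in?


Path: records[1].address.city
Value: Lisbon

ANSWER: Lisbon


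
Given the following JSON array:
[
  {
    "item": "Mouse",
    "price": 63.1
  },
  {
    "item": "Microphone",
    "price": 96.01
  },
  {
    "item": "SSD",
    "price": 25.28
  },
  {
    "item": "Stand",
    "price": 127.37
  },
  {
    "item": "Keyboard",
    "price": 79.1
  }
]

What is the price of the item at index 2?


Array index 2 -> SSD
price = 25.28

ANSWER: 25.28


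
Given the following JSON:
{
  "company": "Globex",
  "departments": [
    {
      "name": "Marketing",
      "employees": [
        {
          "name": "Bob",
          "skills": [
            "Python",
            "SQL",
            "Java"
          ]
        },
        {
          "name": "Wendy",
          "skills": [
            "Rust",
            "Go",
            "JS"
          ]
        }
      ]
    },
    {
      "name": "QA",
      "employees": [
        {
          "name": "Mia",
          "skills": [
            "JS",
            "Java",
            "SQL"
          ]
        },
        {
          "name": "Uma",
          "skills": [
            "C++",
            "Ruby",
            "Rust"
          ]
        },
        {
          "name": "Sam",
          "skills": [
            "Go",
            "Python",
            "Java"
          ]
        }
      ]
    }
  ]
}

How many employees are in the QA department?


Path: departments[1].employees
Count: 3

ANSWER: 3


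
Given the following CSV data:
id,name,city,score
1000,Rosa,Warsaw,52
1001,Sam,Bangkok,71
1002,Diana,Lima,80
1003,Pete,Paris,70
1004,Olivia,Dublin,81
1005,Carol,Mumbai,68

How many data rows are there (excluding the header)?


Counting rows (excluding header):
Header: id,name,city,score
Data rows: 6

ANSWER: 6


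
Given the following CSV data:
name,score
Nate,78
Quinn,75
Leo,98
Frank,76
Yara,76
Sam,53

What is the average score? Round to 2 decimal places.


Scores: 78, 75, 98, 76, 76, 53
Sum = 456
Count = 6
Average = 456 / 6 = 76.00

ANSWER: 76.00


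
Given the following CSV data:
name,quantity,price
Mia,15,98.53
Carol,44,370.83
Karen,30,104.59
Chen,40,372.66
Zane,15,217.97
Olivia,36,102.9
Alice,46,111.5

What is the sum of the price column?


Values in 'price' column:
  Row 1: 98.53
  Row 2: 370.83
  Row 3: 104.59
  Row 4: 372.66
  Row 5: 217.97
  Row 6: 102.9
  Row 7: 111.5
Sum = 98.53 + 370.83 + 104.59 + 372.66 + 217.97 + 102.9 + 111.5 = 1378.98

ANSWER: 1378.98


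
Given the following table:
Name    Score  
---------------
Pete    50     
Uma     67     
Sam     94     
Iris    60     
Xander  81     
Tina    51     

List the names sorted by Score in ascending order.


Sorting by Score (ascending):
  Pete: 50
  Tina: 51
  Iris: 60
  Uma: 67
  Xander: 81
  Sam: 94


ANSWER: Pete, Tina, Iris, Uma, Xander, Sam


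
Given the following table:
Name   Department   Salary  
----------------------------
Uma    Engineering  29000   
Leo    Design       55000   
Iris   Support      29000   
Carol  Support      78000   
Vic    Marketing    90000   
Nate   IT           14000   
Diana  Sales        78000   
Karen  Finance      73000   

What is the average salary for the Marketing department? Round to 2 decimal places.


Marketing department members:
  Vic: 90000
Sum = 90000
Count = 1
Average = 90000 / 1 = 90000.00

ANSWER: 90000.00


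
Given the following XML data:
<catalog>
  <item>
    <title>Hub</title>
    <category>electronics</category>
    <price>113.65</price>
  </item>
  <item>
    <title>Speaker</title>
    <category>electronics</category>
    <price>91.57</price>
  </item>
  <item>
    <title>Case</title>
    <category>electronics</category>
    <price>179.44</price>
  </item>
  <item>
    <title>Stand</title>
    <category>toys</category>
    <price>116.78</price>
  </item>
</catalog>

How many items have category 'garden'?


Scanning <item> elements for <category>garden</category>:
Count: 0

ANSWER: 0


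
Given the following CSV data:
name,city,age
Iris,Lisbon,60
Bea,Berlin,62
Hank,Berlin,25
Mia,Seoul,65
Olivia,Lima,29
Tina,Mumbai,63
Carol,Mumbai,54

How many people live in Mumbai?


Scanning city column for 'Mumbai':
  Row 6: Tina -> MATCH
  Row 7: Carol -> MATCH
Total matches: 2

ANSWER: 2


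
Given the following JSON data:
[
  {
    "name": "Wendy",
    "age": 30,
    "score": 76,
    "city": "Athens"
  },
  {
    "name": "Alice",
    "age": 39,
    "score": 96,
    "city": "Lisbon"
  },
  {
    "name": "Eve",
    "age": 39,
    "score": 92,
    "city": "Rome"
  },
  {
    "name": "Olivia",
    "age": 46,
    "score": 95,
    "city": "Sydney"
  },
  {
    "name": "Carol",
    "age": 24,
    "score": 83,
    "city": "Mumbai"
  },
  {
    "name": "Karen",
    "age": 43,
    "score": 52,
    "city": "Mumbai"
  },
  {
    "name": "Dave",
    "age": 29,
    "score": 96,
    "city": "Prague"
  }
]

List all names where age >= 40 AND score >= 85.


Checking both conditions:
  Wendy (age=30, score=76) -> no
  Alice (age=39, score=96) -> no
  Eve (age=39, score=92) -> no
  Olivia (age=46, score=95) -> YES
  Carol (age=24, score=83) -> no
  Karen (age=43, score=52) -> no
  Dave (age=29, score=96) -> no


ANSWER: Olivia


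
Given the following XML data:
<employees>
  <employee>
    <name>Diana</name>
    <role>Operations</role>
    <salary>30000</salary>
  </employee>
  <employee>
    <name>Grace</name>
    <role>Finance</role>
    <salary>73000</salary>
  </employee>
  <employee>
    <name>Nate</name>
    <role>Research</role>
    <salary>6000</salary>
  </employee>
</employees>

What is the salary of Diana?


Searching for <employee> with <name>Diana</name>
Found at position 1
<salary>30000</salary>

ANSWER: 30000


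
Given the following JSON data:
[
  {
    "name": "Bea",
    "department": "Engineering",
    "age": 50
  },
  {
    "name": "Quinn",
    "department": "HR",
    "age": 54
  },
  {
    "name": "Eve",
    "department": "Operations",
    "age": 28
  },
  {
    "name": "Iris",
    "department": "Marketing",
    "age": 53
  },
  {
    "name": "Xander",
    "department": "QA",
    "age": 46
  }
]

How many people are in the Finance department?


Scanning records for department = Finance
  No matches found
Count: 0

ANSWER: 0


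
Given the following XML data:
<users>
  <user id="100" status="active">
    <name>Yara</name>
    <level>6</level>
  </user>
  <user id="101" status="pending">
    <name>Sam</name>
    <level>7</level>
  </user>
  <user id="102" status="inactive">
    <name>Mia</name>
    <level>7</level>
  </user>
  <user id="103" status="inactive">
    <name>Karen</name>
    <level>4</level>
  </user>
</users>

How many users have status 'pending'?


Counting users with status='pending':
  Sam (id=101) -> MATCH
Count: 1

ANSWER: 1


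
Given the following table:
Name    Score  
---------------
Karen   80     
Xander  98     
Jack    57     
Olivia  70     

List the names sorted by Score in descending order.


Sorting by Score (descending):
  Xander: 98
  Karen: 80
  Olivia: 70
  Jack: 57


ANSWER: Xander, Karen, Olivia, Jack


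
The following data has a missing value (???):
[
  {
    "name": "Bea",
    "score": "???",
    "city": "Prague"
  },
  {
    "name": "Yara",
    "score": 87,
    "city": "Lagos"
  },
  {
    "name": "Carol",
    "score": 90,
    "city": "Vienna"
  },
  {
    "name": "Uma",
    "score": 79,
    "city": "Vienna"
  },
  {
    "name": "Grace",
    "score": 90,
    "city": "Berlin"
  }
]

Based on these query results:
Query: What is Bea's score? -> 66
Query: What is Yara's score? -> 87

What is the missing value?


The missing value is Bea's score
From query: Bea's score = 66

ANSWER: 66


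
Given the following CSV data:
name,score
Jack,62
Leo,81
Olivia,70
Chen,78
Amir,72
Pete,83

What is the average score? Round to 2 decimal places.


Scores: 62, 81, 70, 78, 72, 83
Sum = 446
Count = 6
Average = 446 / 6 = 74.33

ANSWER: 74.33


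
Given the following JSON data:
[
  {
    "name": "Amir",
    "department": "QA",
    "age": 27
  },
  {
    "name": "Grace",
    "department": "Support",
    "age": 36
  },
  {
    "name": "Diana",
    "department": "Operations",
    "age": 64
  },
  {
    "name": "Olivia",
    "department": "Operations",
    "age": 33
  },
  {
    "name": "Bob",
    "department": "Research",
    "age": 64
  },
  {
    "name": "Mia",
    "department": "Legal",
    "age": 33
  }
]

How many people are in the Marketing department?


Scanning records for department = Marketing
  No matches found
Count: 0

ANSWER: 0


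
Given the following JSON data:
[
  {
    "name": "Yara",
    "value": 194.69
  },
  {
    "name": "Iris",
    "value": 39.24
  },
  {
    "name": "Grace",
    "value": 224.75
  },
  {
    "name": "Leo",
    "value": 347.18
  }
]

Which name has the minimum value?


Comparing values:
  Yara: 194.69
  Iris: 39.24
  Grace: 224.75
  Leo: 347.18
Minimum: Iris (39.24)

ANSWER: Iris


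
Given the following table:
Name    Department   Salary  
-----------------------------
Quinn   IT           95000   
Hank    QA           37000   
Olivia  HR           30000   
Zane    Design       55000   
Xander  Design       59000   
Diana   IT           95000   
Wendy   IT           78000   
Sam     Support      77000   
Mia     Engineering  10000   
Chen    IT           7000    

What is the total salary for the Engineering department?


Engineering department members:
  Mia: 10000
Total = 10000 = 10000

ANSWER: 10000


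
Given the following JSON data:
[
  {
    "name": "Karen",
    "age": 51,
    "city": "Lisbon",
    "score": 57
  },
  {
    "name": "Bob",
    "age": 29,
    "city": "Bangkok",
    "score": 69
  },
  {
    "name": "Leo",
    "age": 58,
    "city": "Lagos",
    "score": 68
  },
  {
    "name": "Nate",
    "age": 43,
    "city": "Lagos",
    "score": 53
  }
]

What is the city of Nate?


Looking up record where name = Nate
Record index: 3
Field 'city' = Lagos

ANSWER: Lagos


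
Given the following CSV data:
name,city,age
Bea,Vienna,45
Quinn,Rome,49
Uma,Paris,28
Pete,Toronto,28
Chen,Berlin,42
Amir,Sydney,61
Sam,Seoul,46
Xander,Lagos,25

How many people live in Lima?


Scanning city column for 'Lima':
Total matches: 0

ANSWER: 0


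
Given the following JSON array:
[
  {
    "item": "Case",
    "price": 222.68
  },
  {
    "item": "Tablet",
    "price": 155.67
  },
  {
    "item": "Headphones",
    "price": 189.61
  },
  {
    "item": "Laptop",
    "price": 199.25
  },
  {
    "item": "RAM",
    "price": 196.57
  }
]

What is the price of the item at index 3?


Array index 3 -> Laptop
price = 199.25

ANSWER: 199.25


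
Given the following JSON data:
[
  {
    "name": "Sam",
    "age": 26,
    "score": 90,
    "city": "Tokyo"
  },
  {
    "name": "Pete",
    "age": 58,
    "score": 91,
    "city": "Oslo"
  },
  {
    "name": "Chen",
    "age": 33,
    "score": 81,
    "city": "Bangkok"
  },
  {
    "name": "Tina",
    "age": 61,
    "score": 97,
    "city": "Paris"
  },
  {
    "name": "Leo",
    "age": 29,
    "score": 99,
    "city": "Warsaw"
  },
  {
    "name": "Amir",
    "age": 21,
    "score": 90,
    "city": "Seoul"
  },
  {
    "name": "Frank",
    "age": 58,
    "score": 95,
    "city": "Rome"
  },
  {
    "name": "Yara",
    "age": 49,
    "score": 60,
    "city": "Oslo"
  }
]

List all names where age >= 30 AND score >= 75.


Checking both conditions:
  Sam (age=26, score=90) -> no
  Pete (age=58, score=91) -> YES
  Chen (age=33, score=81) -> YES
  Tina (age=61, score=97) -> YES
  Leo (age=29, score=99) -> no
  Amir (age=21, score=90) -> no
  Frank (age=58, score=95) -> YES
  Yara (age=49, score=60) -> no


ANSWER: Pete, Chen, Tina, Frank


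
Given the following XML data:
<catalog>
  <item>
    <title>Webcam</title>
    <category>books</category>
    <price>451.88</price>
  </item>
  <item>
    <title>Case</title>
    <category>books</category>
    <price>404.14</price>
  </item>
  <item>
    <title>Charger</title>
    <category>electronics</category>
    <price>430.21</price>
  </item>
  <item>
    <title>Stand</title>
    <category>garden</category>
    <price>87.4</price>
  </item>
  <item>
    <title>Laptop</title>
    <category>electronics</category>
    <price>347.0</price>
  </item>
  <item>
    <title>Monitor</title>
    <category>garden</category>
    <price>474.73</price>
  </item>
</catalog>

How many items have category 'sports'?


Scanning <item> elements for <category>sports</category>:
Count: 0

ANSWER: 0


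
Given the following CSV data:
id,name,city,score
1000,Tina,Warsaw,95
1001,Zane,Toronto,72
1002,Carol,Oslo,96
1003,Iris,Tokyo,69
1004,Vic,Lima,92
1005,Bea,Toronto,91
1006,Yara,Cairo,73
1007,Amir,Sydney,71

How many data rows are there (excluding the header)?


Counting rows (excluding header):
Header: id,name,city,score
Data rows: 8

ANSWER: 8


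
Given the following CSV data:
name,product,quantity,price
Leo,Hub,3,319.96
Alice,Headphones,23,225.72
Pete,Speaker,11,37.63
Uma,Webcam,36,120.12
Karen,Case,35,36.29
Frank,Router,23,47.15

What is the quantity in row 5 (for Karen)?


Row 5: Karen
Column 'quantity' = 35

ANSWER: 35


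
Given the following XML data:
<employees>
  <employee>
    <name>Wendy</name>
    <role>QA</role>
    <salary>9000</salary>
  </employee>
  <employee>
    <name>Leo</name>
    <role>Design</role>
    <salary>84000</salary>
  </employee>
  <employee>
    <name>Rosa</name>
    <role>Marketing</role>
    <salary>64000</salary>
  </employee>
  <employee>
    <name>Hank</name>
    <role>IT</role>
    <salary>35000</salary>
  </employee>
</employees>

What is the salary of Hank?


Searching for <employee> with <name>Hank</name>
Found at position 4
<salary>35000</salary>

ANSWER: 35000


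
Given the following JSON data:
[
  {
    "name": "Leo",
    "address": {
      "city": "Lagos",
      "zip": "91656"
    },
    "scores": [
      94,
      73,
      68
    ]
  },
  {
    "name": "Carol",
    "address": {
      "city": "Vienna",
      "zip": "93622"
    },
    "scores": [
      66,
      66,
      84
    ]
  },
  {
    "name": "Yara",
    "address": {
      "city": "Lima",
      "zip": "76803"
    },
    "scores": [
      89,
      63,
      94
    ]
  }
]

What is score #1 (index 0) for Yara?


Path: records[2].scores[0]
Value: 89

ANSWER: 89


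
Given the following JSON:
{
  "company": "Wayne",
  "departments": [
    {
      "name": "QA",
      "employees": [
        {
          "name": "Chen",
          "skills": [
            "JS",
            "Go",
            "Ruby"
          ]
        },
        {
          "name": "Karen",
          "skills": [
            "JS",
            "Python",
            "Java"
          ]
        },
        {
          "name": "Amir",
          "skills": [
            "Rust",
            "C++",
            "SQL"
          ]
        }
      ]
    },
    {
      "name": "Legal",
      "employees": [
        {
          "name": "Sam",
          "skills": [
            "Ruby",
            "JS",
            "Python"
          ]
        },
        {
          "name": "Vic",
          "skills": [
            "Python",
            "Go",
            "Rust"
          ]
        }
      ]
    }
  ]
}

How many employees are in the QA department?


Path: departments[0].employees
Count: 3

ANSWER: 3


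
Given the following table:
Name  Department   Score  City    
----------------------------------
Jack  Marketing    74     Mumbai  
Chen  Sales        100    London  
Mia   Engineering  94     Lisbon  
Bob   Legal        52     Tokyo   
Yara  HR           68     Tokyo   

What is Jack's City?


Row 1: Jack
City = Mumbai

ANSWER: Mumbai


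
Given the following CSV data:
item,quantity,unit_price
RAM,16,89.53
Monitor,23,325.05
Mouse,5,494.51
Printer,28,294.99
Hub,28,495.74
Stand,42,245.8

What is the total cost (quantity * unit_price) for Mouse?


Row: Mouse
quantity = 5
unit_price = 494.51
total = 5 * 494.51 = 2472.55

ANSWER: 2472.55


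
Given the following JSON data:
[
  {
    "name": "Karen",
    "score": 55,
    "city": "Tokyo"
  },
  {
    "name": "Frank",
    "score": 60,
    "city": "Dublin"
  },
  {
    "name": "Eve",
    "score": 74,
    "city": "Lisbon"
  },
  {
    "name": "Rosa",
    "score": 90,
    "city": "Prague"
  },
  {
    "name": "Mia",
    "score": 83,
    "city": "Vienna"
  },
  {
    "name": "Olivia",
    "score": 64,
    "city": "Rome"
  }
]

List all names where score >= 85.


Filtering records where score >= 85:
  Karen (score=55) -> no
  Frank (score=60) -> no
  Eve (score=74) -> no
  Rosa (score=90) -> YES
  Mia (score=83) -> no
  Olivia (score=64) -> no


ANSWER: Rosa


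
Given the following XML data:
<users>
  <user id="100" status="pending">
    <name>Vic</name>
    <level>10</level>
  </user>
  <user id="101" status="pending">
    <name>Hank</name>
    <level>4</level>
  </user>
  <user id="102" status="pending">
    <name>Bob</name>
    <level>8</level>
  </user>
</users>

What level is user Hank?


Finding user: Hank
<level>4</level>

ANSWER: 4


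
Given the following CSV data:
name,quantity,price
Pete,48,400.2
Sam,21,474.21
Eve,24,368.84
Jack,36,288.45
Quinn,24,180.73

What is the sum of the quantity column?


Values in 'quantity' column:
  Row 1: 48
  Row 2: 21
  Row 3: 24
  Row 4: 36
  Row 5: 24
Sum = 48 + 21 + 24 + 36 + 24 = 153

ANSWER: 153


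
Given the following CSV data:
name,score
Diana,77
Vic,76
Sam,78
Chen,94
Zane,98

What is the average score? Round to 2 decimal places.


Scores: 77, 76, 78, 94, 98
Sum = 423
Count = 5
Average = 423 / 5 = 84.60

ANSWER: 84.60


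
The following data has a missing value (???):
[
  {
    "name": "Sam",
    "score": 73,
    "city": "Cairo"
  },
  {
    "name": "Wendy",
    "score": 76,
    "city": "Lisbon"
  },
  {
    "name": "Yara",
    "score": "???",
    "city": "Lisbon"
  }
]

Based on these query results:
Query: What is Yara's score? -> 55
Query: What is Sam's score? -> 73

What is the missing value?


The missing value is Yara's score
From query: Yara's score = 55

ANSWER: 55


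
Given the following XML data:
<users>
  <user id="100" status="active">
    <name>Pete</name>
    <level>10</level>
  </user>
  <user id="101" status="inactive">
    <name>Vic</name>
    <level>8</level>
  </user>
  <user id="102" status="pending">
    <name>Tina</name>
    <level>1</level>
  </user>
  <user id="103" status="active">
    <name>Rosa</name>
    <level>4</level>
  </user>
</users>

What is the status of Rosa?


Finding user with name = Rosa
user id="103" status="active"

ANSWER: active


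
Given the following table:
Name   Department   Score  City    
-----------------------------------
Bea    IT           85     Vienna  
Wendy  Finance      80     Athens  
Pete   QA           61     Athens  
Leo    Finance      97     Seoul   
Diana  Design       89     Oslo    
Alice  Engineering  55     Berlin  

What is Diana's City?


Row 5: Diana
City = Oslo

ANSWER: Oslo


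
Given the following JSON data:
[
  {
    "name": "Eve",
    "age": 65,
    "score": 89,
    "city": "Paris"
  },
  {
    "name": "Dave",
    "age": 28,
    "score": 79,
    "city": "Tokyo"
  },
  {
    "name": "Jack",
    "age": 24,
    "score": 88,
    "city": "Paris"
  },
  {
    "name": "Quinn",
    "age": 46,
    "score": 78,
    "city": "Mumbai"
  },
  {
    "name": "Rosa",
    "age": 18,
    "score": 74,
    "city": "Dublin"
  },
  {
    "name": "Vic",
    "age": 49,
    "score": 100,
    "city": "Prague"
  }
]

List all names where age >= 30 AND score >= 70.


Checking both conditions:
  Eve (age=65, score=89) -> YES
  Dave (age=28, score=79) -> no
  Jack (age=24, score=88) -> no
  Quinn (age=46, score=78) -> YES
  Rosa (age=18, score=74) -> no
  Vic (age=49, score=100) -> YES


ANSWER: Eve, Quinn, Vic


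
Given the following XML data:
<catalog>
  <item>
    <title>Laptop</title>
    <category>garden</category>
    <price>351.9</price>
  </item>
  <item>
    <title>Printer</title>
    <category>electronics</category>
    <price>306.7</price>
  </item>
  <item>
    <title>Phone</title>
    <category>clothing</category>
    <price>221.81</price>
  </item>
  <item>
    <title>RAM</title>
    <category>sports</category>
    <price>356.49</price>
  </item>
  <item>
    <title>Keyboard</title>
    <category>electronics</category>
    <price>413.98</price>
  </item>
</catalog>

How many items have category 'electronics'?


Scanning <item> elements for <category>electronics</category>:
  Item 2: Printer -> MATCH
  Item 5: Keyboard -> MATCH
Count: 2

ANSWER: 2


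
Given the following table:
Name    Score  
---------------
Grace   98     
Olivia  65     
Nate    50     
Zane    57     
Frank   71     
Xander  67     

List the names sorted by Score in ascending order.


Sorting by Score (ascending):
  Nate: 50
  Zane: 57
  Olivia: 65
  Xander: 67
  Frank: 71
  Grace: 98


ANSWER: Nate, Zane, Olivia, Xander, Frank, Grace


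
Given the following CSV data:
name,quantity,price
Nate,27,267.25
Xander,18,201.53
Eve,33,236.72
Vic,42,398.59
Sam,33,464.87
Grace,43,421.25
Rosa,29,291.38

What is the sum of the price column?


Values in 'price' column:
  Row 1: 267.25
  Row 2: 201.53
  Row 3: 236.72
  Row 4: 398.59
  Row 5: 464.87
  Row 6: 421.25
  Row 7: 291.38
Sum = 267.25 + 201.53 + 236.72 + 398.59 + 464.87 + 421.25 + 291.38 = 2281.59

ANSWER: 2281.59


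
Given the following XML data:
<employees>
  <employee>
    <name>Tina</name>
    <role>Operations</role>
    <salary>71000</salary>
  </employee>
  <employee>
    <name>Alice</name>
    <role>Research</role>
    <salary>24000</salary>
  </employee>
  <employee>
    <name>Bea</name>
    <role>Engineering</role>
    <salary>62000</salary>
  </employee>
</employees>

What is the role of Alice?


Searching for <employee> with <name>Alice</name>
Found at position 2
<role>Research</role>

ANSWER: Research


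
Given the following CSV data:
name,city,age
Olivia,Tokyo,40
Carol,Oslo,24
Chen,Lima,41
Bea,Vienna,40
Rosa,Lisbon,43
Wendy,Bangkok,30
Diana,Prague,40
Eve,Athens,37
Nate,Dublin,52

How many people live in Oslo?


Scanning city column for 'Oslo':
  Row 2: Carol -> MATCH
Total matches: 1

ANSWER: 1


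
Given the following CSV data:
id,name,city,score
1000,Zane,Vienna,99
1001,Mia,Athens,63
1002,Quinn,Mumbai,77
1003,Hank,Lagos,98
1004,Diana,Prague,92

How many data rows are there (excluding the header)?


Counting rows (excluding header):
Header: id,name,city,score
Data rows: 5

ANSWER: 5


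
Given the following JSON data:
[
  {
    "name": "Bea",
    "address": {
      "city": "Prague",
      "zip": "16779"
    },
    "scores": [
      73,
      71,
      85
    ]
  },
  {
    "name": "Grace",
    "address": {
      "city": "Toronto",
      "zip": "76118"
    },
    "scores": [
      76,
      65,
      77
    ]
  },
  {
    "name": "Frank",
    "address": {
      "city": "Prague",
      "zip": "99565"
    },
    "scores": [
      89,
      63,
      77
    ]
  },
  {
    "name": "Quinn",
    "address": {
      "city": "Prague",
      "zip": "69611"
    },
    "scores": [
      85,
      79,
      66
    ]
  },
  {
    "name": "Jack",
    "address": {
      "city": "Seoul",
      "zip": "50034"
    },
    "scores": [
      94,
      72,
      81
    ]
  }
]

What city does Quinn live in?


Path: records[3].address.city
Value: Prague

ANSWER: Prague


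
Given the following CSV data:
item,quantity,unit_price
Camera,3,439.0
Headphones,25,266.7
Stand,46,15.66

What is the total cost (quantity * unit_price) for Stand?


Row: Stand
quantity = 46
unit_price = 15.66
total = 46 * 15.66 = 720.36

ANSWER: 720.36


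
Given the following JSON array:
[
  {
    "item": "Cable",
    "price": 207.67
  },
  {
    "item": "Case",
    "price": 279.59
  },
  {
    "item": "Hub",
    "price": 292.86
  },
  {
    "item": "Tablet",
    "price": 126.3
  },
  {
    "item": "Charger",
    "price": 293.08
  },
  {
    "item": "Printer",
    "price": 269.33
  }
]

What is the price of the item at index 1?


Array index 1 -> Case
price = 279.59

ANSWER: 279.59


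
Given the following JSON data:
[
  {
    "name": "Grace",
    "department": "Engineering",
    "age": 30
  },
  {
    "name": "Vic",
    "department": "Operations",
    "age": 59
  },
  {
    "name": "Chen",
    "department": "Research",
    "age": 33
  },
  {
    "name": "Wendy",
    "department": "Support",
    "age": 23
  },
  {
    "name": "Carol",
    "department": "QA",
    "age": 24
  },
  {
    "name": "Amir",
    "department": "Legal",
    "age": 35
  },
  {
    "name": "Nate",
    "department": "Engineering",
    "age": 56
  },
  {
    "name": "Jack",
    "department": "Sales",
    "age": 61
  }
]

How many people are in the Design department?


Scanning records for department = Design
  No matches found
Count: 0

ANSWER: 0


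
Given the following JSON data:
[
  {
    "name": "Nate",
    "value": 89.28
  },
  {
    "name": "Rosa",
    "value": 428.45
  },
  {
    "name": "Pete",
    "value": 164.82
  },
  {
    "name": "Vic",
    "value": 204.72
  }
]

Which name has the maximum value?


Comparing values:
  Nate: 89.28
  Rosa: 428.45
  Pete: 164.82
  Vic: 204.72
Maximum: Rosa (428.45)

ANSWER: Rosa


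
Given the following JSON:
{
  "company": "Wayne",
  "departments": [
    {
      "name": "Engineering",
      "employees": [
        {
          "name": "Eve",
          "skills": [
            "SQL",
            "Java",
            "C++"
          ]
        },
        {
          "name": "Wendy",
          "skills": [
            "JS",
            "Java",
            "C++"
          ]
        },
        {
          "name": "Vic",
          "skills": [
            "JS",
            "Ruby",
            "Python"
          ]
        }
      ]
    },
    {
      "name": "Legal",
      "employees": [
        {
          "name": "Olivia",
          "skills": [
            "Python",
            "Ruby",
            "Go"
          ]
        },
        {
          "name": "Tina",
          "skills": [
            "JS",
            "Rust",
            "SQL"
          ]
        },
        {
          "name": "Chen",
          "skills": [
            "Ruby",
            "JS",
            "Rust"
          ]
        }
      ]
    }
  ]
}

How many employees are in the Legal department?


Path: departments[1].employees
Count: 3

ANSWER: 3


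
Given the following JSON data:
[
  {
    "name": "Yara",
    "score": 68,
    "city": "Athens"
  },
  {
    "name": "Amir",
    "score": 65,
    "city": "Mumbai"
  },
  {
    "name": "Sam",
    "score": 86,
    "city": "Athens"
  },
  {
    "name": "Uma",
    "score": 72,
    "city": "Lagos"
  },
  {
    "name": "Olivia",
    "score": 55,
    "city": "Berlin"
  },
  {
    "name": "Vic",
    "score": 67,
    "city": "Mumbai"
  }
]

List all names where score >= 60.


Filtering records where score >= 60:
  Yara (score=68) -> YES
  Amir (score=65) -> YES
  Sam (score=86) -> YES
  Uma (score=72) -> YES
  Olivia (score=55) -> no
  Vic (score=67) -> YES


ANSWER: Yara, Amir, Sam, Uma, Vic


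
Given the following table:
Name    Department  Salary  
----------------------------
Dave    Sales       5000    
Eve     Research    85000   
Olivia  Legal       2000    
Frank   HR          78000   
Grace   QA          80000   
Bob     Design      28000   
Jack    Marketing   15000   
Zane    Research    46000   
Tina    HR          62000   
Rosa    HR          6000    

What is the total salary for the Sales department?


Sales department members:
  Dave: 5000
Total = 5000 = 5000

ANSWER: 5000


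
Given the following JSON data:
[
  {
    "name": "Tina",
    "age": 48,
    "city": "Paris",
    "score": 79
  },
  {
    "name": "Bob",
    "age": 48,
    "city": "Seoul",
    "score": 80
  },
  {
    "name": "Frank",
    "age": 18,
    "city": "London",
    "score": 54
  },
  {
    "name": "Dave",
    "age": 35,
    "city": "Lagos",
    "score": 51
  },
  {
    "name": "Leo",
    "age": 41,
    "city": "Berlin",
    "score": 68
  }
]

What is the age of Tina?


Looking up record where name = Tina
Record index: 0
Field 'age' = 48

ANSWER: 48


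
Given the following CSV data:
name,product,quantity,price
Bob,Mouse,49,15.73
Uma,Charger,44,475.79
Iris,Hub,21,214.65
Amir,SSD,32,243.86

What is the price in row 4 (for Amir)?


Row 4: Amir
Column 'price' = 243.86

ANSWER: 243.86


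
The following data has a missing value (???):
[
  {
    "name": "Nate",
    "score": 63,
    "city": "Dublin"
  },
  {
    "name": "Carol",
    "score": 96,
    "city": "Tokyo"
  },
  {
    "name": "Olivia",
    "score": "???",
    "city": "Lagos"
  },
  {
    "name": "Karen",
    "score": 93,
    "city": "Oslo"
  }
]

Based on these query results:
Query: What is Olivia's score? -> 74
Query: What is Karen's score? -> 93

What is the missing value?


The missing value is Olivia's score
From query: Olivia's score = 74

ANSWER: 74


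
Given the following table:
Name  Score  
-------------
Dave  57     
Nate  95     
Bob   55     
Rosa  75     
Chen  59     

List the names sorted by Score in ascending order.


Sorting by Score (ascending):
  Bob: 55
  Dave: 57
  Chen: 59
  Rosa: 75
  Nate: 95


ANSWER: Bob, Dave, Chen, Rosa, Nate


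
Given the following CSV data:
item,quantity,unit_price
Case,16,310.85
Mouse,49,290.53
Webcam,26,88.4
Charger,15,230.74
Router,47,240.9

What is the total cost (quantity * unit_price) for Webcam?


Row: Webcam
quantity = 26
unit_price = 88.4
total = 26 * 88.4 = 2298.4

ANSWER: 2298.4


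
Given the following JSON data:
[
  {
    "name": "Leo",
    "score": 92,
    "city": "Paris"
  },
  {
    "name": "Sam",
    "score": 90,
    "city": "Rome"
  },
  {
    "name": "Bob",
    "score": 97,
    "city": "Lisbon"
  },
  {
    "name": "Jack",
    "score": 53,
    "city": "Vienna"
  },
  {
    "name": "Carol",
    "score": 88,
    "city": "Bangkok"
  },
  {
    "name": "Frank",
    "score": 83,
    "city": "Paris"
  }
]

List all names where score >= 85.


Filtering records where score >= 85:
  Leo (score=92) -> YES
  Sam (score=90) -> YES
  Bob (score=97) -> YES
  Jack (score=53) -> no
  Carol (score=88) -> YES
  Frank (score=83) -> no


ANSWER: Leo, Sam, Bob, Carol


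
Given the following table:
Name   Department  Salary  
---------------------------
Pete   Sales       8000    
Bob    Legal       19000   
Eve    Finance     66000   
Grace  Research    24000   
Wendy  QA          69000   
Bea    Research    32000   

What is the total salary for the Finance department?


Finance department members:
  Eve: 66000
Total = 66000 = 66000

ANSWER: 66000


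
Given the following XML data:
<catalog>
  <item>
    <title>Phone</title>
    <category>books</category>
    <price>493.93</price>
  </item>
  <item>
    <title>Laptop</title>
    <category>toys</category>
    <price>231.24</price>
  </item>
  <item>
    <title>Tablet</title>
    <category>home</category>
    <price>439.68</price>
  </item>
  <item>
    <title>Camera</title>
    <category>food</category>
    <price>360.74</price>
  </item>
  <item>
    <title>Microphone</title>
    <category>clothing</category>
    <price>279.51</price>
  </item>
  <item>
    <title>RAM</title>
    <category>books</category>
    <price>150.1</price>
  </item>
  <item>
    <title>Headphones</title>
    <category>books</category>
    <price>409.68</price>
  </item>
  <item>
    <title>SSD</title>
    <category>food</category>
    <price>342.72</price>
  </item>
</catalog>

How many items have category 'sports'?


Scanning <item> elements for <category>sports</category>:
Count: 0

ANSWER: 0


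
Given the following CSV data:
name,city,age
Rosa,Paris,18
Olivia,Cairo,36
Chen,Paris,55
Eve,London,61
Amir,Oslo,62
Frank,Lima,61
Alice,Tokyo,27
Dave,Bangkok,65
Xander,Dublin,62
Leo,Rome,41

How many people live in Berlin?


Scanning city column for 'Berlin':
Total matches: 0

ANSWER: 0


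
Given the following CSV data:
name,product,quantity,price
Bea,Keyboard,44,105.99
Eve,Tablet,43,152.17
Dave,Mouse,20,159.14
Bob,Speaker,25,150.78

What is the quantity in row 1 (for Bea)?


Row 1: Bea
Column 'quantity' = 44

ANSWER: 44


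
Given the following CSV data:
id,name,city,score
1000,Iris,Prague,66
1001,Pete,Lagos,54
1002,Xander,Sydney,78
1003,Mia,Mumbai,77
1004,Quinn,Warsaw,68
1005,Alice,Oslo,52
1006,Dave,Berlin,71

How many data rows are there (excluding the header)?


Counting rows (excluding header):
Header: id,name,city,score
Data rows: 7

ANSWER: 7


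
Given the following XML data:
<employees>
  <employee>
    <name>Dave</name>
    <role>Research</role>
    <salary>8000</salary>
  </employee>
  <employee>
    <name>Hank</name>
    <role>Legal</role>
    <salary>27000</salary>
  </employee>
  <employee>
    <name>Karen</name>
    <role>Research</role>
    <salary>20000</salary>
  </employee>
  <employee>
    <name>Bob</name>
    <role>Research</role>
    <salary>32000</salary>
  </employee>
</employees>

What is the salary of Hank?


Searching for <employee> with <name>Hank</name>
Found at position 2
<salary>27000</salary>

ANSWER: 27000


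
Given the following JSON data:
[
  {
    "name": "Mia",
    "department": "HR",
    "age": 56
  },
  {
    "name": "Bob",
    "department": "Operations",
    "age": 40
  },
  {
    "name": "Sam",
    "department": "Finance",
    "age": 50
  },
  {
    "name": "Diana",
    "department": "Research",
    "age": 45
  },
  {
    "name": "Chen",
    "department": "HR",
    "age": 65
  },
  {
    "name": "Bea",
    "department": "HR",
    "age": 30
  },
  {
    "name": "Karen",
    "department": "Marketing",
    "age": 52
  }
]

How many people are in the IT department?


Scanning records for department = IT
  No matches found
Count: 0

ANSWER: 0


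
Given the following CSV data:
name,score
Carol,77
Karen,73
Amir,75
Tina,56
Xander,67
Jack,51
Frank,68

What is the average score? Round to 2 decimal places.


Scores: 77, 73, 75, 56, 67, 51, 68
Sum = 467
Count = 7
Average = 467 / 7 = 66.71

ANSWER: 66.71


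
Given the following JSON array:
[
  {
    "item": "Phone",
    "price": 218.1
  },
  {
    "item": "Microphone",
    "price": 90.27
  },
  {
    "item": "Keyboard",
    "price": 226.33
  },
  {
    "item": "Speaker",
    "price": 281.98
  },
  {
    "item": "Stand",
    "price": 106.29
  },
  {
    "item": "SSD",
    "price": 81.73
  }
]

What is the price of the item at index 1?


Array index 1 -> Microphone
price = 90.27

ANSWER: 90.27


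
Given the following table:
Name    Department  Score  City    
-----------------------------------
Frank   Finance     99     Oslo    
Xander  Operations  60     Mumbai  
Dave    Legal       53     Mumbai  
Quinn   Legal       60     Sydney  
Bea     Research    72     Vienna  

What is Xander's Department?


Row 2: Xander
Department = Operations

ANSWER: Operations


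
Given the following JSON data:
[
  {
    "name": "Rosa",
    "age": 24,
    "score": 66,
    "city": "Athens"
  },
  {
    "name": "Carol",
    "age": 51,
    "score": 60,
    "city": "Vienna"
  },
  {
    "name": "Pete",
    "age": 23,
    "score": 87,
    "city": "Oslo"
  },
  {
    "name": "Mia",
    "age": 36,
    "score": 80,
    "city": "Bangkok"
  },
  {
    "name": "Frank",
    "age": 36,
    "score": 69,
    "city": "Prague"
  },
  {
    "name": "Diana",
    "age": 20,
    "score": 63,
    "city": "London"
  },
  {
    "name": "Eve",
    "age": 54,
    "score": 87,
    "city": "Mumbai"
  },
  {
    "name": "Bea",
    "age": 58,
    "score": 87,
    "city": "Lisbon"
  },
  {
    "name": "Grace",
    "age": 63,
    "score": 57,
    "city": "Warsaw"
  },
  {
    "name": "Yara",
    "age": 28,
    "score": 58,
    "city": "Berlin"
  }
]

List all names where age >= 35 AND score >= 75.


Checking both conditions:
  Rosa (age=24, score=66) -> no
  Carol (age=51, score=60) -> no
  Pete (age=23, score=87) -> no
  Mia (age=36, score=80) -> YES
  Frank (age=36, score=69) -> no
  Diana (age=20, score=63) -> no
  Eve (age=54, score=87) -> YES
  Bea (age=58, score=87) -> YES
  Grace (age=63, score=57) -> no
  Yara (age=28, score=58) -> no


ANSWER: Mia, Eve, Bea


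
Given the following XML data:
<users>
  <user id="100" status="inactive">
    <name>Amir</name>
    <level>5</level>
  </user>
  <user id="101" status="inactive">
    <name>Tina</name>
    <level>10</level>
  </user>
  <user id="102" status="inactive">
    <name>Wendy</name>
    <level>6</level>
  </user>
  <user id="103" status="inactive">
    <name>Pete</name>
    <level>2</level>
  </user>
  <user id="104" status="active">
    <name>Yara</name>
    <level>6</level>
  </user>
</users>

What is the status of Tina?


Finding user with name = Tina
user id="101" status="inactive"

ANSWER: inactive
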